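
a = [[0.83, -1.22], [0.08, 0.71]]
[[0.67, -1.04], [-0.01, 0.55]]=a @ [[0.67, -0.09], [-0.09, 0.79]]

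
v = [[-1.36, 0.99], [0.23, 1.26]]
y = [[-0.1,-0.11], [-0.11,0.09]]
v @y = [[0.03, 0.24], [-0.16, 0.09]]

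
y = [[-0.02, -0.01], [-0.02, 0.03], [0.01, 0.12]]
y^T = [[-0.02, -0.02, 0.01],[-0.01, 0.03, 0.12]]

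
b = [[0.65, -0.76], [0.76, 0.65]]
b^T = [[0.65, 0.76], [-0.76, 0.65]]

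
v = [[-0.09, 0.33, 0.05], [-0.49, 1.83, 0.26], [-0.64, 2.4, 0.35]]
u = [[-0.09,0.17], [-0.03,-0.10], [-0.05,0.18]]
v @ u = [[-0.0,-0.04], [-0.02,-0.22], [-0.03,-0.29]]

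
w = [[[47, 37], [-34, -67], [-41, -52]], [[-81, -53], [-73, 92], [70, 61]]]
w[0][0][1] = 37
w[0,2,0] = -41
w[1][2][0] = 70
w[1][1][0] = -73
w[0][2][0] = -41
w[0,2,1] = -52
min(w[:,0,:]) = -81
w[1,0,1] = -53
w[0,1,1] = -67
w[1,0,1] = -53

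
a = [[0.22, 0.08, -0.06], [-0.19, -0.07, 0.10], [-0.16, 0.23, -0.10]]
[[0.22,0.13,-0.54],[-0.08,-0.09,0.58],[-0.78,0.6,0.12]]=a @ [[2.00, -0.21, -1.89], [-0.99, 2.76, 0.26], [2.28, 0.66, 2.42]]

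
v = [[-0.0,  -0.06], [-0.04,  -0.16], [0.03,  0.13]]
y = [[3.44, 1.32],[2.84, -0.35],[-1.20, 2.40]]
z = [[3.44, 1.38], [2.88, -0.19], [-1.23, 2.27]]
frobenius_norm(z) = 5.36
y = z + v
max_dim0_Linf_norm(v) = 0.16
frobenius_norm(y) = 5.38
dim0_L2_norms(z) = [4.65, 2.66]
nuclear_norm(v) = 0.23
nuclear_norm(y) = 7.38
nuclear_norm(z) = 7.30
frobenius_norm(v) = 0.22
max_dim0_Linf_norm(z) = 3.44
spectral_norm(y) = 4.62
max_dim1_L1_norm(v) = 0.2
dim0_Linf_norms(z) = [3.44, 2.27]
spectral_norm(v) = 0.22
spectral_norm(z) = 4.67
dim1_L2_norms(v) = [0.06, 0.16, 0.13]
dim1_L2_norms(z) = [3.71, 2.89, 2.58]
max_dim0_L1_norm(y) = 7.48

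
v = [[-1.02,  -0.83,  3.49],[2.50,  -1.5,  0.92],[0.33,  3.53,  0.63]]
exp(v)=[[4.25,5.81,8.54],[3.60,4.77,7.04],[5.82,7.97,11.49]]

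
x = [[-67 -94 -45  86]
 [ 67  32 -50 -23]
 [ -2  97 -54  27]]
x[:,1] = [-94, 32, 97]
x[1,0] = 67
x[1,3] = -23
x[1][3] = -23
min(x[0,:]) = -94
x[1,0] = 67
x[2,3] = 27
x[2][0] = -2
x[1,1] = 32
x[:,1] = [-94, 32, 97]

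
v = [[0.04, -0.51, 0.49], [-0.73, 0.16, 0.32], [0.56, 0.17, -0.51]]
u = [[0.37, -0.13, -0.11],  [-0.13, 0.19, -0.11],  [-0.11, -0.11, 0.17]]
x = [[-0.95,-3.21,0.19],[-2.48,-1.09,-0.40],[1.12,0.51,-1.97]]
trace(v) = -0.31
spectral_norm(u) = 0.45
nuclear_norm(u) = 0.74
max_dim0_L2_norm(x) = 3.43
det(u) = -0.00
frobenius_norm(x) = 4.91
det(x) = 14.88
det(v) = -0.01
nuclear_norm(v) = 1.85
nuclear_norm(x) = 7.92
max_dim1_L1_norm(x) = 4.35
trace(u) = 0.73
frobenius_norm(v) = 1.33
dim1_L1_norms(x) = [4.35, 3.97, 3.6]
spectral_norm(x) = 4.10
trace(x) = -4.01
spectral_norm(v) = 1.12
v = x @ u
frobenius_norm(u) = 0.53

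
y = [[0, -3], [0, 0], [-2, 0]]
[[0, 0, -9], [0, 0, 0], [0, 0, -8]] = y@ [[0, 0, 4], [0, 0, 3]]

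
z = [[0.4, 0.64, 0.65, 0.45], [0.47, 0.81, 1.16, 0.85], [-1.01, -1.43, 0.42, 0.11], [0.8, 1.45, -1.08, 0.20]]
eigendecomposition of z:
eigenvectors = [[(-0.21+0j), 0.13-0.16j, (0.13+0.16j), -0.77+0.00j], [(-0.3+0j), (0.29-0.14j), 0.29+0.14j, 0.56+0.00j], [(0.47+0j), (0.43+0.43j), 0.43-0.43j, 0.13+0.00j], [(-0.8+0j), -0.70+0.00j, -0.70-0.00j, -0.28+0.00j]]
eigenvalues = [(1.58+0j), (0.13+1.14j), (0.13-1.14j), (-0.01+0j)]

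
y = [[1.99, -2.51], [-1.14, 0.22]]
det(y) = -2.42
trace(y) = 2.21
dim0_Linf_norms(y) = [1.99, 2.51]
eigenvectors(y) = [[0.93, 0.67], [-0.38, 0.74]]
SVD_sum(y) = [[2.14, -2.37], [-0.62, 0.69]] + [[-0.15,-0.14], [-0.52,-0.47]]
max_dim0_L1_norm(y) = 3.13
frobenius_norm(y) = 3.41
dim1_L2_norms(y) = [3.2, 1.16]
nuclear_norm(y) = 4.06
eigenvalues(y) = [3.01, -0.8]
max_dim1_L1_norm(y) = 4.5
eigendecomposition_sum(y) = [[2.21,-1.98],[-0.9,0.81]] + [[-0.22, -0.53], [-0.24, -0.59]]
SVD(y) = [[-0.96, 0.28], [0.28, 0.96]] @ diag([3.328358953775226, 0.7281666531943634]) @ [[-0.67, 0.74], [-0.74, -0.67]]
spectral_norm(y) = 3.33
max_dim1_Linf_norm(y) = 2.51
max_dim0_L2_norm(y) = 2.52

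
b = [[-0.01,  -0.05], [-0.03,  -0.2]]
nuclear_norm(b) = 0.21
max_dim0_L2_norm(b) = 0.21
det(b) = 0.00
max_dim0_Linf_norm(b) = 0.2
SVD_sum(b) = [[-0.01, -0.05], [-0.03, -0.2]] + [[-0.0,  0.0], [0.0,  -0.00]]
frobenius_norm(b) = 0.21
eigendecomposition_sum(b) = [[-0.0,0.0],  [0.0,-0.0]] + [[-0.01, -0.05], [-0.03, -0.20]]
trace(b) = -0.21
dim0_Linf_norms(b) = [0.03, 0.2]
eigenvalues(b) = [-0.0, -0.21]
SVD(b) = [[-0.24, -0.97], [-0.97, 0.24]] @ diag([0.20855275618908647, 0.002397474908203423]) @ [[0.15, 0.99], [0.99, -0.15]]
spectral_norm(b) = 0.21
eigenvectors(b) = [[0.99, 0.25], [-0.15, 0.97]]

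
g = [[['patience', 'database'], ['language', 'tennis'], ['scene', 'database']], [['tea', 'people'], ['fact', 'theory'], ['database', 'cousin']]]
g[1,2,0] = 'database'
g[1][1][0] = 'fact'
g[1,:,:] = [['tea', 'people'], ['fact', 'theory'], ['database', 'cousin']]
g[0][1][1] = 'tennis'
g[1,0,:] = ['tea', 'people']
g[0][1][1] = 'tennis'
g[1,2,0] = 'database'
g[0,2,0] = 'scene'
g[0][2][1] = 'database'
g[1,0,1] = 'people'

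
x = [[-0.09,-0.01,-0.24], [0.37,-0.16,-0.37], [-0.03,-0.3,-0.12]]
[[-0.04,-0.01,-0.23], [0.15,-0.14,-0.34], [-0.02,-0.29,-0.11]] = x @[[0.43, 0.02, 0.02],  [0.02, 0.95, -0.00],  [0.02, -0.0, 0.95]]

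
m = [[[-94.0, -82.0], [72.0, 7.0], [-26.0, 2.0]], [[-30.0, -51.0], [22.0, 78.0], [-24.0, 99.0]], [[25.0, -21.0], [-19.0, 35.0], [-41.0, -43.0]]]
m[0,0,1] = -82.0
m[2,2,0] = -41.0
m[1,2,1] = 99.0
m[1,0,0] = -30.0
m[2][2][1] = -43.0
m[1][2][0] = -24.0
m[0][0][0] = -94.0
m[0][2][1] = 2.0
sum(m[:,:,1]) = 24.0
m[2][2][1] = -43.0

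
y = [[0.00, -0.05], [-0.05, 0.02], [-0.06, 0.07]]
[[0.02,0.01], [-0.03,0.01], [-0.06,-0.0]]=y@[[0.52, -0.21], [-0.35, -0.25]]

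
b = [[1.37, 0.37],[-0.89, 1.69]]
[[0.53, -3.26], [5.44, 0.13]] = b@[[-0.42, -2.10], [3.0, -1.03]]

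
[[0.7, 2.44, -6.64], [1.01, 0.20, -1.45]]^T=[[0.7, 1.01], [2.44, 0.2], [-6.64, -1.45]]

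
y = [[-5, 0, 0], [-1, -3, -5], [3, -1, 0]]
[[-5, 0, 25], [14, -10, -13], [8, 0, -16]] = y@[[1, 0, -5], [-5, 0, 1], [0, 2, 3]]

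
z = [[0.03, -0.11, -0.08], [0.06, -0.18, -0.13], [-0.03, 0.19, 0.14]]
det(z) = 0.00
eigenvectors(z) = [[(-0.37+0.08j), -0.37-0.08j, (-0.07+0j)], [-0.59+0.19j, (-0.59-0.19j), -0.60+0.00j], [0.69+0.00j, 0.69-0.00j, (0.8+0j)]]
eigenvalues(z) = [(-0+0.05j), (-0-0.05j), 0j]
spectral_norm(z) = 0.36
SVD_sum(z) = [[0.03, -0.11, -0.08], [0.04, -0.18, -0.13], [-0.05, 0.19, 0.14]] + [[0.0,0.0,0.00], [0.02,0.00,0.0], [0.02,0.0,0.00]] + [[-0.00, -0.00, 0.0],[0.00, 0.00, -0.00],[-0.00, -0.00, 0.0]]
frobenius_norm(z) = 0.36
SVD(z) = [[-0.39, -0.12, 0.91], [-0.64, -0.68, -0.37], [0.66, -0.73, 0.18]] @ diag([0.35829017124827767, 0.02298158364603797, 3.383884401433897e-17]) @ [[-0.20, 0.79, 0.58], [-0.98, -0.12, -0.17], [-0.07, -0.6, 0.80]]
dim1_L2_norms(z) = [0.14, 0.23, 0.24]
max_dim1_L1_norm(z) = 0.37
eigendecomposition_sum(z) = [[0.02+0.03j, -0.06-0.01j, -0.04-0.00j], [0.03+0.05j, (-0.09-0j), (-0.06+0j)], [-0.02-0.06j, (0.1+0.03j), (0.07+0.02j)]] + [[0.02-0.03j, (-0.06+0.01j), (-0.04+0j)], [(0.03-0.05j), -0.09+0.00j, -0.06-0.00j], [-0.02+0.06j, 0.10-0.03j, (0.07-0.02j)]] + [[-0.00-0.00j, 0j, -0.00+0.00j], [(-0-0j), 0.00+0.00j, (-0+0j)], [0.00+0.00j, (-0-0j), 0.00-0.00j]]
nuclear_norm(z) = 0.38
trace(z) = -0.01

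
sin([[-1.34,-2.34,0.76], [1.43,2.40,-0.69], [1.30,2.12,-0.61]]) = [[-1.29, -2.26, 0.74], [1.37, 2.31, -0.67], [1.25, 2.05, -0.6]]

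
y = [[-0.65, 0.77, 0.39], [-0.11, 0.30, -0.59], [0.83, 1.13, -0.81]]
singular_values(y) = [1.69, 1.08, 0.47]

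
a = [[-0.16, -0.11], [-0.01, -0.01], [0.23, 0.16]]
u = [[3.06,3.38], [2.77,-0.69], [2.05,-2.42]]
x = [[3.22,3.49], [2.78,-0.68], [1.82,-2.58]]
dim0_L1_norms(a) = [0.4, 0.28]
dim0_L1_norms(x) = [7.82, 6.75]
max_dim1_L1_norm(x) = 6.71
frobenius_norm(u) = 6.24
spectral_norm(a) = 0.34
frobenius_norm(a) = 0.34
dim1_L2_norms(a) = [0.19, 0.01, 0.28]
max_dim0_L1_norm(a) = 0.4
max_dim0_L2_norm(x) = 4.63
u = x + a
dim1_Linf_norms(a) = [0.16, 0.01, 0.23]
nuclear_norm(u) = 8.79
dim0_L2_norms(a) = [0.28, 0.19]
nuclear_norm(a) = 0.34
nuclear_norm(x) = 8.96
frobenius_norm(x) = 6.38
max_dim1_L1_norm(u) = 6.44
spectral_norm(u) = 4.84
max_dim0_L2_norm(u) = 4.61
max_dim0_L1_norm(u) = 7.88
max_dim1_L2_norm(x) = 4.75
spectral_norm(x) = 5.01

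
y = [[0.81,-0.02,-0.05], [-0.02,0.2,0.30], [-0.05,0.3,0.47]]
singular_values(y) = [0.83, 0.65, 0.01]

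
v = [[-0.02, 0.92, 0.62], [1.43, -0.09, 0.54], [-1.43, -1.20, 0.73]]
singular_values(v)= [2.25, 1.21, 1.04]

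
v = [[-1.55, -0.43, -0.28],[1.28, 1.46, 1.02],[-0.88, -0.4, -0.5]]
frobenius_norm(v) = 2.94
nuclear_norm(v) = 3.81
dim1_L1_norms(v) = [2.26, 3.76, 1.78]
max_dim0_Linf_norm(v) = 1.55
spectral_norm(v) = 2.82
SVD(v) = [[-0.53,-0.77,-0.34],[0.76,-0.62,0.22],[-0.38,-0.14,0.91]] @ diag([2.822612989658762, 0.8149829766175797, 0.17105162505272264]) @ [[0.75, 0.53, 0.39], [0.66, -0.63, -0.42], [0.03, 0.57, -0.82]]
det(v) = 0.39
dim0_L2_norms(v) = [2.19, 1.57, 1.17]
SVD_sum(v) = [[-1.13, -0.79, -0.59], [1.61, 1.12, 0.84], [-0.81, -0.56, -0.42]] + [[-0.41, 0.4, 0.26],[-0.33, 0.32, 0.21],[-0.08, 0.07, 0.05]] + [[-0.0, -0.03, 0.05], [0.0, 0.02, -0.03], [0.00, 0.09, -0.13]]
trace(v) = -0.59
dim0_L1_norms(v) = [3.71, 2.29, 1.8]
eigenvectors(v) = [[0.73, 0.14, -0.02], [-0.49, -0.98, -0.50], [0.47, 0.17, 0.86]]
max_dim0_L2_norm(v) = 2.19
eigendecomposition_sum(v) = [[-1.49, -0.25, -0.18], [1.00, 0.16, 0.12], [-0.97, -0.16, -0.12]] + [[-0.05, -0.18, -0.11],[0.37, 1.28, 0.75],[-0.06, -0.22, -0.13]] + [[-0.00, 0.00, 0.01], [-0.09, 0.01, 0.15], [0.15, -0.02, -0.26]]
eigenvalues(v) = [-1.44, 1.1, -0.25]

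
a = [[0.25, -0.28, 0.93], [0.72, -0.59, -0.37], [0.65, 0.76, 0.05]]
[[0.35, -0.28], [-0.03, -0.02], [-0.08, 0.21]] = a@[[0.01,0.05], [-0.14,0.25], [0.33,-0.24]]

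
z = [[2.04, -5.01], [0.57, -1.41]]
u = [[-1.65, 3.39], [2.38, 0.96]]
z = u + [[3.69, -8.4], [-1.81, -2.37]]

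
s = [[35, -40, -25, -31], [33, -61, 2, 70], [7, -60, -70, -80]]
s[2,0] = 7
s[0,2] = -25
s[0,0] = 35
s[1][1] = -61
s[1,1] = -61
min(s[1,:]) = -61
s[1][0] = 33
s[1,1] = -61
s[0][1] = -40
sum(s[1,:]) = 44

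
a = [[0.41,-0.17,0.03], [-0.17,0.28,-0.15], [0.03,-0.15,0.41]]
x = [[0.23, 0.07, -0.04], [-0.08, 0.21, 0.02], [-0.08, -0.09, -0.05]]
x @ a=[[0.08, -0.01, -0.02], [-0.07, 0.07, -0.03], [-0.02, -0.0, -0.01]]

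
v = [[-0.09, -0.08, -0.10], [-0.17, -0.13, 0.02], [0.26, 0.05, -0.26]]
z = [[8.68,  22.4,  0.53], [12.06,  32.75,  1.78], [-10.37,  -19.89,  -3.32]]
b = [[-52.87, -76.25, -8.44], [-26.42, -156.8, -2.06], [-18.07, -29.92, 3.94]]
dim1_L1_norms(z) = [31.61, 46.59, 33.58]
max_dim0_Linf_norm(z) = 32.75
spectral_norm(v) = 0.41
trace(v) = -0.48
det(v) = -0.00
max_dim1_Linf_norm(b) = 156.8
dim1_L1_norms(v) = [0.27, 0.32, 0.57]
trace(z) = 38.11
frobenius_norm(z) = 48.09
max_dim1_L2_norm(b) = 159.02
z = v @ b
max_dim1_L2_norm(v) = 0.37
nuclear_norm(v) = 0.64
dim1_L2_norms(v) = [0.16, 0.21, 0.37]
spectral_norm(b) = 183.99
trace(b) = -205.73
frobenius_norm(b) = 187.63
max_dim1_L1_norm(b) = 185.28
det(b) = 42387.73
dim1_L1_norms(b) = [137.56, 185.28, 51.93]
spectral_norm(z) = 47.98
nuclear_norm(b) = 226.59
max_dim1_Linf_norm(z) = 32.75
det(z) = -100.20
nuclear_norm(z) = 51.84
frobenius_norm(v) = 0.46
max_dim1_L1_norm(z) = 46.59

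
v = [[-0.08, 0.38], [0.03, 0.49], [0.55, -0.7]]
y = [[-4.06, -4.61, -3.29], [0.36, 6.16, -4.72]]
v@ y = [[0.46, 2.71, -1.53], [0.05, 2.88, -2.41], [-2.48, -6.85, 1.49]]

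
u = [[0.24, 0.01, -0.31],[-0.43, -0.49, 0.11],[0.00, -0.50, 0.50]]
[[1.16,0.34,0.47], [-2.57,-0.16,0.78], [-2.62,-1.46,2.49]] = u @ [[1.92, -1.20, 3.15],[3.08, 0.93, -4.18],[-2.17, -1.99, 0.8]]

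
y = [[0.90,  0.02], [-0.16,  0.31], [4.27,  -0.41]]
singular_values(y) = [4.39, 0.31]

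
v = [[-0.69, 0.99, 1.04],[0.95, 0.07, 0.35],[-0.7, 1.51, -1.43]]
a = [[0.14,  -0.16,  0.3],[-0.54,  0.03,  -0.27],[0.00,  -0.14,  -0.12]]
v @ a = [[-0.63, -0.01, -0.60], [0.1, -0.2, 0.22], [-0.91, 0.36, -0.45]]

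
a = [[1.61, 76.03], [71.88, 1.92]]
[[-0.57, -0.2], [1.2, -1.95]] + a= [[1.04, 75.83], [73.08, -0.03]]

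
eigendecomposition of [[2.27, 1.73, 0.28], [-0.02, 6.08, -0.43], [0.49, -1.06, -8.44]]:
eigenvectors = [[-0.03, -1.0, 0.41], [0.03, -0.01, 0.91], [1.00, -0.04, -0.05]]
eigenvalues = [-8.49, 2.3, 6.1]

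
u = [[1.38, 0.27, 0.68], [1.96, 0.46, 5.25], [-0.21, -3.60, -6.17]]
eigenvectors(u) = [[(0.86+0j), (-0.05+0.03j), (-0.05-0.03j)],[(0.46+0j), -0.76+0.00j, -0.76-0.00j],[(-0.24+0j), 0.50-0.41j, 0.50+0.41j]]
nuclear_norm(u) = 12.26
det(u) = 20.40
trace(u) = -4.33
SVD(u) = [[-0.11, 0.36, -0.93], [-0.6, 0.72, 0.35], [0.79, 0.6, 0.14]] @ diag([8.83426118998284, 2.4955972962374204, 0.925323382486075]) @ [[-0.17, -0.36, -0.92], [0.71, -0.69, 0.14], [-0.68, -0.63, 0.37]]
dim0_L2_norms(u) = [2.41, 3.64, 8.13]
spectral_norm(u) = 8.83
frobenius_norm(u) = 9.23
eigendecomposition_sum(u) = [[1.37+0.00j, (-0.02+0j), (0.11+0j)], [(0.73+0j), -0.01+0.00j, 0.06+0.00j], [(-0.39+0j), 0.01+0.00j, -0.03+0.00j]] + [[-0.09j, 0.15+0.20j, 0.29+0.07j], [0.61-0.92j, (0.24+3.11j), (2.6+2.59j)], [0.09+0.93j, -1.80-1.90j, -3.07-0.31j]] + [[0.09j, 0.15-0.20j, (0.29-0.07j)], [0.61+0.92j, 0.24-3.11j, (2.6-2.59j)], [0.09-0.93j, (-1.8+1.9j), (-3.07+0.31j)]]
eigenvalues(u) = [(1.33+0j), (-2.83+2.71j), (-2.83-2.71j)]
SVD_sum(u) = [[0.16, 0.34, 0.88],[0.9, 1.90, 4.89],[-1.18, -2.5, -6.42]] + [[0.63,-0.61,0.12], [1.28,-1.24,0.25], [1.06,-1.02,0.2]] + [[0.59,0.54,-0.32], [-0.22,-0.2,0.12], [-0.09,-0.08,0.05]]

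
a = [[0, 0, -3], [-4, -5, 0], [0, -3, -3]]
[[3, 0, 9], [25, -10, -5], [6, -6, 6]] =a @[[-5, 0, 0], [-1, 2, 1], [-1, 0, -3]]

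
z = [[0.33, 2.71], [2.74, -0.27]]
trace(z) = 0.06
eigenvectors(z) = [[0.74, -0.67], [0.67, 0.75]]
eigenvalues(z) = [2.77, -2.71]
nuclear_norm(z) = 5.48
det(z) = -7.51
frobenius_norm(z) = 3.88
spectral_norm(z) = 2.78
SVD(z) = [[-0.57, -0.82], [-0.82, 0.57]] @ diag([2.7750050445951606, 2.7079230052701666]) @ [[-0.88, -0.48], [0.48, -0.88]]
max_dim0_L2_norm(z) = 2.76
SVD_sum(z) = [[1.39, 0.76], [2.0, 1.09]] + [[-1.06,1.95], [0.74,-1.36]]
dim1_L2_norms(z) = [2.73, 2.75]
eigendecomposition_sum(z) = [[1.54, 1.37],[1.38, 1.23]] + [[-1.21, 1.34], [1.36, -1.5]]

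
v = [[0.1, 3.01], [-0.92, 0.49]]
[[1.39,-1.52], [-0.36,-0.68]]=v @ [[0.63, 0.46], [0.44, -0.52]]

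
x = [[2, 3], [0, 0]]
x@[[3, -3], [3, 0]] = [[15, -6], [0, 0]]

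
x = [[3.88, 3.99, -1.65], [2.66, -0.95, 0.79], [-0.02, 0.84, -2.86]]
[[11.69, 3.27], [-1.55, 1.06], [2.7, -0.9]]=x @ [[0.37, 0.46], [2.48, 0.57], [-0.22, 0.48]]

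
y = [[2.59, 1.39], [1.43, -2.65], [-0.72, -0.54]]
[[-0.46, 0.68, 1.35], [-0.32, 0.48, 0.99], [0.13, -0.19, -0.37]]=y@[[-0.19, 0.28, 0.56], [0.02, -0.03, -0.07]]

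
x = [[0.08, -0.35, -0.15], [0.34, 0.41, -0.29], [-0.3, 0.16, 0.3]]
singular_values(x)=[0.66, 0.54, 0.02]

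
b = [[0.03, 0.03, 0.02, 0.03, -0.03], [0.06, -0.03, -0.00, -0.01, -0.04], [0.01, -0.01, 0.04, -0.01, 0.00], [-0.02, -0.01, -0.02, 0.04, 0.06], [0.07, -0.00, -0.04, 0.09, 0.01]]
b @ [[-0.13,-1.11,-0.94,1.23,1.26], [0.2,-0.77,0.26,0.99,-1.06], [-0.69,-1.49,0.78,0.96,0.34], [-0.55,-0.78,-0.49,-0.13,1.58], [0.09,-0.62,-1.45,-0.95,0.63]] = [[-0.03, -0.09, 0.02, 0.11, 0.04],[-0.01, -0.01, -0.00, 0.08, 0.07],[-0.03, -0.06, 0.02, 0.04, 0.02],[-0.00, -0.01, -0.11, -0.12, 0.08],[-0.03, -0.09, -0.16, 0.03, 0.22]]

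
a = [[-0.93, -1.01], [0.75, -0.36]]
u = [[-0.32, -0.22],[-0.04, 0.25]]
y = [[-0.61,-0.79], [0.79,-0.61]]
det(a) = 1.09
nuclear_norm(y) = 2.00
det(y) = 1.00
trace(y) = -1.22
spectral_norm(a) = 1.40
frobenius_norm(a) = 1.61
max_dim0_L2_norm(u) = 0.33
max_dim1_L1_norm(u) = 0.54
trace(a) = -1.29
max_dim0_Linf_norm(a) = 1.01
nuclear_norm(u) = 0.63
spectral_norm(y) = 1.00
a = u + y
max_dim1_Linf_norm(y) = 0.79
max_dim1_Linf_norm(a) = 1.01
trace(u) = -0.07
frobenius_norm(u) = 0.46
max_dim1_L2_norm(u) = 0.39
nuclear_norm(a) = 2.18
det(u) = -0.09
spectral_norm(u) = 0.41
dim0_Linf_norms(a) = [0.93, 1.01]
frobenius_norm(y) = 1.41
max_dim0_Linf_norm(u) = 0.32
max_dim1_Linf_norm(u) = 0.32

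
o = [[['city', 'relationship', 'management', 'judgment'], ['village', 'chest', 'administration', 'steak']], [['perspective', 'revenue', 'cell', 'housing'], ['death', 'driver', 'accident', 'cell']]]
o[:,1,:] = [['village', 'chest', 'administration', 'steak'], ['death', 'driver', 'accident', 'cell']]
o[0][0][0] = 'city'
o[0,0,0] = 'city'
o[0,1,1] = 'chest'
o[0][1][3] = 'steak'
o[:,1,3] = ['steak', 'cell']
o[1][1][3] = 'cell'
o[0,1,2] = 'administration'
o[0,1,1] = 'chest'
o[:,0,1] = ['relationship', 'revenue']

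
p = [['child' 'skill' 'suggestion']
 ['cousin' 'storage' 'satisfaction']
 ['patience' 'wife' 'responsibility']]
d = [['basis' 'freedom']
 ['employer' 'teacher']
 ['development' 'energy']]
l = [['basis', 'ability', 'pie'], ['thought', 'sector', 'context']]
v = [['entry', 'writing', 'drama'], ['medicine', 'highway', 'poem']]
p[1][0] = 'cousin'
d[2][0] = 'development'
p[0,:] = ['child', 'skill', 'suggestion']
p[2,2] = 'responsibility'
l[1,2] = 'context'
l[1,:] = ['thought', 'sector', 'context']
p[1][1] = 'storage'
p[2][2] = 'responsibility'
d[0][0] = 'basis'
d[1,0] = 'employer'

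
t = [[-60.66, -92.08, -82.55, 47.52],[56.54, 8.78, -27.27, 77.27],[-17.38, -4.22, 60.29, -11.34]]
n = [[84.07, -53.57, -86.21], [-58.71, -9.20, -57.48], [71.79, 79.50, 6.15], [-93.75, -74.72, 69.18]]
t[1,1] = 8.78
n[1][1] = -9.2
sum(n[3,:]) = -99.28999999999999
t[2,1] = -4.22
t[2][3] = -11.34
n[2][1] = 79.5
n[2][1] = 79.5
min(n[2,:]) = 6.15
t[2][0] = -17.38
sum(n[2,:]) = 157.44000000000003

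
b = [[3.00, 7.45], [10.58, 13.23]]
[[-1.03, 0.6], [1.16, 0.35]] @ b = [[3.26, 0.26], [7.18, 13.27]]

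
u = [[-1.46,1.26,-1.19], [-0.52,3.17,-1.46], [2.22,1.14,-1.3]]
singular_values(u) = [4.2, 2.72, 0.68]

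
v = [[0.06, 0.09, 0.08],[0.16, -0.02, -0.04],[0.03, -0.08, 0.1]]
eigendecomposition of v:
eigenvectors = [[0.50+0.00j, -0.02-0.57j, -0.02+0.57j], [-0.80+0.00j, (-0.29-0.5j), -0.29+0.50j], [-0.33+0.00j, 0.59+0.00j, 0.59-0.00j]]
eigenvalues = [(-0.14+0j), (0.14+0.04j), (0.14-0.04j)]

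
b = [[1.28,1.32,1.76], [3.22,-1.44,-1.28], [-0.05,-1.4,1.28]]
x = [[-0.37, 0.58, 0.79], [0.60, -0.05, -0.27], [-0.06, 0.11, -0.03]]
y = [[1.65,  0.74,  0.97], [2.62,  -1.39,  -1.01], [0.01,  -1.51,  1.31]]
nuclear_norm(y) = 7.09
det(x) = 0.06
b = x + y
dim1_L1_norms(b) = [4.36, 5.94, 2.73]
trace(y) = 1.57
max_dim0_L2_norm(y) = 3.1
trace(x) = -0.45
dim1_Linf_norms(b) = [1.76, 3.22, 1.4]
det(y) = -11.89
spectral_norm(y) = 3.28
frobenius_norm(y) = 4.25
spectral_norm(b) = 3.75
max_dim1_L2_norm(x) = 1.05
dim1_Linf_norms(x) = [0.79, 0.6, 0.11]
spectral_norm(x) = 1.16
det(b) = -18.07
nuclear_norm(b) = 8.19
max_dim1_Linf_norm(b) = 3.22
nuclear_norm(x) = 1.71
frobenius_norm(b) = 4.92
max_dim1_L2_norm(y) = 3.13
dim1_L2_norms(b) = [2.55, 3.75, 1.9]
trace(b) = 1.12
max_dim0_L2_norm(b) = 3.47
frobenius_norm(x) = 1.24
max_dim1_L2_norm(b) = 3.75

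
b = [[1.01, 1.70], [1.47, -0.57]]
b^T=[[1.01, 1.47], [1.7, -0.57]]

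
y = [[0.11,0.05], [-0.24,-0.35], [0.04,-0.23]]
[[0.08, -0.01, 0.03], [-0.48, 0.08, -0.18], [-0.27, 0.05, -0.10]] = y @ [[0.21, -0.03, 0.08], [1.22, -0.21, 0.46]]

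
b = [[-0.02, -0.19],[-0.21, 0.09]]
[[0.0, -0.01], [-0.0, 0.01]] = b@[[0.01, -0.02], [-0.02, 0.08]]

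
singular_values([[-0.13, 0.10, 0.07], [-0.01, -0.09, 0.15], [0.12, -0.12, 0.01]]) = [0.24, 0.18, 0.01]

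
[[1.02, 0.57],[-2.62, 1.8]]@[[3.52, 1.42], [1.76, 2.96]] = [[4.59, 3.14], [-6.05, 1.61]]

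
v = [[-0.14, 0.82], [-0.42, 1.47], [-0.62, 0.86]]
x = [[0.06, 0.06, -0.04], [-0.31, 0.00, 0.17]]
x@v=[[-0.01, 0.10],[-0.06, -0.11]]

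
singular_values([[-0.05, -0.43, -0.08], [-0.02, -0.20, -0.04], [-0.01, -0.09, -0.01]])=[0.49, 0.01, 0.0]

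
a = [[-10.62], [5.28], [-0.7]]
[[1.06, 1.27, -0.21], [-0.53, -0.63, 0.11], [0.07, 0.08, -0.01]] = a@[[-0.1, -0.12, 0.02]]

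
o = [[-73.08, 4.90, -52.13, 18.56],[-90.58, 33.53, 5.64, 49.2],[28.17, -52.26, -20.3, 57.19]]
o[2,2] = -20.3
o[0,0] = -73.08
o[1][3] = 49.2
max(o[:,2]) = 5.64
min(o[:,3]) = 18.56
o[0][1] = 4.9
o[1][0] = -90.58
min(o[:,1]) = -52.26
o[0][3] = 18.56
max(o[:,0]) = 28.17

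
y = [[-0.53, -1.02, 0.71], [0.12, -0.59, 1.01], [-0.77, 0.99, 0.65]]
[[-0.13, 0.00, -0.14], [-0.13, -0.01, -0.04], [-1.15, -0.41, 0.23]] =y@ [[0.52,  0.17,  0.0], [-0.46,  -0.19,  0.19], [-0.46,  -0.14,  0.07]]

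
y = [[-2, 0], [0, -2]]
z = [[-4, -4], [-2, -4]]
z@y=[[8, 8], [4, 8]]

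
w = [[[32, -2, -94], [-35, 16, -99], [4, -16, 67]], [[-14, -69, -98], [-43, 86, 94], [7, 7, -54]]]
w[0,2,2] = 67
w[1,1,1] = 86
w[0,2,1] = -16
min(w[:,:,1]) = -69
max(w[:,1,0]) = -35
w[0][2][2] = 67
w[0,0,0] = 32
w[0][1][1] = 16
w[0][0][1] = -2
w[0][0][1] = -2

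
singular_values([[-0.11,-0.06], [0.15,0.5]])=[0.53, 0.09]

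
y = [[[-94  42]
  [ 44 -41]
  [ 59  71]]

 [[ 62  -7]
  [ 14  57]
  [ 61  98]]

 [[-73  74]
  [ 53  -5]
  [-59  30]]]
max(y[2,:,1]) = 74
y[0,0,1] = 42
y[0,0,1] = 42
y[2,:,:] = [[-73, 74], [53, -5], [-59, 30]]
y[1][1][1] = 57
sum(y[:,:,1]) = 319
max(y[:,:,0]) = 62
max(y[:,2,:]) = 98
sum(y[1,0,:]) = 55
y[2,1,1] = -5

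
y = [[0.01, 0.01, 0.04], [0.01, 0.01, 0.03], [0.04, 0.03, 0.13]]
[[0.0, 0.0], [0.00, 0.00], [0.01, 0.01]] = y @ [[-0.01, 0.0],  [-0.04, 0.06],  [0.06, 0.03]]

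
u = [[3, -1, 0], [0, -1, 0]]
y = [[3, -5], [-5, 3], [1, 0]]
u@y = [[14, -18], [5, -3]]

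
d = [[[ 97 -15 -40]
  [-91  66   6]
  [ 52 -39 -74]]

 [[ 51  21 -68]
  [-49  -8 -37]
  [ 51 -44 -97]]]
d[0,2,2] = -74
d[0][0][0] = 97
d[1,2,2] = -97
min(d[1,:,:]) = -97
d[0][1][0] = -91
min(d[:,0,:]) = -68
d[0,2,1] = -39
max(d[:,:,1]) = 66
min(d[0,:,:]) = -91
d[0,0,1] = -15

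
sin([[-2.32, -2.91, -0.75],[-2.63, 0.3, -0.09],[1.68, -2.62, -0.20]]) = [[0.83, -0.06, -0.00], [-0.29, 1.29, 0.21], [0.92, -1.55, 0.02]]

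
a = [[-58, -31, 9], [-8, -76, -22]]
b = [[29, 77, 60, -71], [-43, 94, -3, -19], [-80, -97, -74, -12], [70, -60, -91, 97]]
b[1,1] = 94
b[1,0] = -43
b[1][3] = -19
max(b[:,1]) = 94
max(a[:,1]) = -31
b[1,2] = -3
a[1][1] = -76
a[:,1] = [-31, -76]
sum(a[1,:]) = -106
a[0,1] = -31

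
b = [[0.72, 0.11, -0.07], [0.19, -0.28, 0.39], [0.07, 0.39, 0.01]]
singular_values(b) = [0.75, 0.56, 0.27]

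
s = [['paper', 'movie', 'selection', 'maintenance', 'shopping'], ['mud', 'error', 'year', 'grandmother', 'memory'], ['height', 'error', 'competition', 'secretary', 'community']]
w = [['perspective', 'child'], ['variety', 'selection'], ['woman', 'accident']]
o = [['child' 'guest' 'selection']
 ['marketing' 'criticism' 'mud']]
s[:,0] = ['paper', 'mud', 'height']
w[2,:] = ['woman', 'accident']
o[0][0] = 'child'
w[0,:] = ['perspective', 'child']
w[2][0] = 'woman'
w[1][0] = 'variety'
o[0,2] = 'selection'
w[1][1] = 'selection'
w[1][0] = 'variety'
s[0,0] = 'paper'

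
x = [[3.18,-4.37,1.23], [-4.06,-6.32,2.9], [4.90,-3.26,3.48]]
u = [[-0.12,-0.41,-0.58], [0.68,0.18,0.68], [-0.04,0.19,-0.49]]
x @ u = [[-3.40, -1.86, -5.42], [-3.93, 1.08, -3.36], [-2.94, -1.93, -6.76]]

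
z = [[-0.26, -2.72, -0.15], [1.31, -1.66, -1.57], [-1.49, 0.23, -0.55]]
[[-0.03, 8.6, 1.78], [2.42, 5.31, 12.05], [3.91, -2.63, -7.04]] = z @ [[-1.44,0.93,5.34], [0.32,-3.3,-1.05], [-3.08,0.88,-2.11]]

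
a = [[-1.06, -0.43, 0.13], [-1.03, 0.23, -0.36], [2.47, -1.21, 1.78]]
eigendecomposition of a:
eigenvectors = [[-0.07, 0.79, -0.17], [0.21, 0.41, 0.67], [-0.98, -0.46, 0.73]]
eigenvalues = [2.21, -1.36, 0.1]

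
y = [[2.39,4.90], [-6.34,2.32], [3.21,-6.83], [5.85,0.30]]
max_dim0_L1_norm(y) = 17.79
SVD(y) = [[0.1, -0.70], [0.62, 0.25], [-0.64, 0.47], [-0.44, -0.48]] @ diag([10.369599458369711, 7.683554325504481]) @ [[-0.80, 0.59], [-0.59, -0.8]]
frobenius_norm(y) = 12.91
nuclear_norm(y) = 18.05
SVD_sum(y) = [[-0.79, 0.59], [-5.21, 3.85], [5.34, -3.94], [3.64, -2.69]] + [[3.18, 4.31], [-1.13, -1.53], [-2.13, -2.89], [2.21, 2.99]]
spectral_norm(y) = 10.37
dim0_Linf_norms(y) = [6.34, 6.83]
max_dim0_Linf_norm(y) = 6.83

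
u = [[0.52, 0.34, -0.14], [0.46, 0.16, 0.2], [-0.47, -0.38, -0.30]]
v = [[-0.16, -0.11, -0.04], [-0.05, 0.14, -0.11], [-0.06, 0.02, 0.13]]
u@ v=[[-0.09, -0.01, -0.08], [-0.09, -0.02, -0.01], [0.11, -0.01, 0.02]]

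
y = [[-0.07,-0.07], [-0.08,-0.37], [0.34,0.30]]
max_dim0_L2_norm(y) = 0.48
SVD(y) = [[-0.17, 0.1], [-0.61, -0.79], [0.77, -0.61]] @ diag([0.5705962980979367, 0.18198863864794038]) @ [[0.57, 0.82],  [-0.82, 0.57]]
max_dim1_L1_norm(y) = 0.64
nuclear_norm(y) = 0.75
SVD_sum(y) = [[-0.06, -0.08],[-0.20, -0.29],[0.25, 0.36]] + [[-0.01, 0.01], [0.12, -0.08], [0.09, -0.06]]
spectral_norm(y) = 0.57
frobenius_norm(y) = 0.60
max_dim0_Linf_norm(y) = 0.37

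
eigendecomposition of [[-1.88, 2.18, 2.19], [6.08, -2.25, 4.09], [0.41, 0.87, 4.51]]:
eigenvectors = [[0.47, -0.53, 0.38], [-0.88, -0.82, 0.64], [0.06, 0.23, 0.66]]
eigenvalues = [-5.73, 0.52, 5.59]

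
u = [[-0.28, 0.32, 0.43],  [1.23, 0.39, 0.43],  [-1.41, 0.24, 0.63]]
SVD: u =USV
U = [[-0.18,-0.49,-0.85],[0.6,-0.74,0.3],[-0.78,-0.45,0.43]]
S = [1.91, 1.0, 0.06]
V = [[0.99, -0.01, -0.16], [-0.14, -0.56, -0.82], [0.09, -0.83, 0.55]]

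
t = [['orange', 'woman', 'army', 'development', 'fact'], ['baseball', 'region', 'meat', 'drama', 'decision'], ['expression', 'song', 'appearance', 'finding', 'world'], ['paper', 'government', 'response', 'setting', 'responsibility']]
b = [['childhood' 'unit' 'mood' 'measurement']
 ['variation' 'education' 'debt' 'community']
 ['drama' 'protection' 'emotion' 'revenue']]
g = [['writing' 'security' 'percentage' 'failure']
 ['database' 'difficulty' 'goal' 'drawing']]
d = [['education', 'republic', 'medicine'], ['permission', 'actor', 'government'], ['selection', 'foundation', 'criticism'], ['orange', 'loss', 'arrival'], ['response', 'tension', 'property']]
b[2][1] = 'protection'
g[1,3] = 'drawing'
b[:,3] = ['measurement', 'community', 'revenue']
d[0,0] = 'education'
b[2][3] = 'revenue'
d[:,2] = ['medicine', 'government', 'criticism', 'arrival', 'property']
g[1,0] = 'database'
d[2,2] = 'criticism'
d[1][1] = 'actor'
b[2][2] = 'emotion'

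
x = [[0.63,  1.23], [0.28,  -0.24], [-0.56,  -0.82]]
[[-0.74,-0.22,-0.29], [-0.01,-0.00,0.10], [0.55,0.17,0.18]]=x @ [[-0.39, -0.12, 0.11], [-0.4, -0.12, -0.29]]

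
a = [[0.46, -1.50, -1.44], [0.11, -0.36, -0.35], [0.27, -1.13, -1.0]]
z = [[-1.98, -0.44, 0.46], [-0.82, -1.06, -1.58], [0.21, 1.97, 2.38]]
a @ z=[[0.02, -1.45, -0.85], [0.0, -0.36, -0.21], [0.18, -0.89, -0.47]]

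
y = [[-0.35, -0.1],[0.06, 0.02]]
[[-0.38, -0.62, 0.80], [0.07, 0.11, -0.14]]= y @ [[0.76,1.51,-2.26],[1.13,0.9,-0.1]]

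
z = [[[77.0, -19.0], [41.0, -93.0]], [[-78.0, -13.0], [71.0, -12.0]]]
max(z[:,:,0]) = 77.0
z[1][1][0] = 71.0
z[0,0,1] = -19.0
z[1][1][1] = -12.0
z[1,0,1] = -13.0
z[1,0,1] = -13.0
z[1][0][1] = -13.0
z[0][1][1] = -93.0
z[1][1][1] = -12.0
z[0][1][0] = 41.0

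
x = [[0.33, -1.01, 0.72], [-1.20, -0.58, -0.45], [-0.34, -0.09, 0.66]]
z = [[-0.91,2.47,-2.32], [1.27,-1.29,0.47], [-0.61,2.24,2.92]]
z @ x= [[-2.48,  -0.30,  -3.30], [1.81,  -0.58,  1.81], [-3.88,  -0.95,  0.48]]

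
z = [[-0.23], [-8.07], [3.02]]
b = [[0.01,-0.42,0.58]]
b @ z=[[5.14]]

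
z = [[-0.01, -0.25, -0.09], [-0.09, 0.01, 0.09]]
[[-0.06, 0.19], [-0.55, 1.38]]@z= [[-0.02,0.02,0.02], [-0.12,0.15,0.17]]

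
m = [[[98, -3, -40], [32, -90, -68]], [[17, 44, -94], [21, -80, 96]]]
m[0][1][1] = -90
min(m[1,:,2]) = -94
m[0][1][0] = 32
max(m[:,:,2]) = 96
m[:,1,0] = [32, 21]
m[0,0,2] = -40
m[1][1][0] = 21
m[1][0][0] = 17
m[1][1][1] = -80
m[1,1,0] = 21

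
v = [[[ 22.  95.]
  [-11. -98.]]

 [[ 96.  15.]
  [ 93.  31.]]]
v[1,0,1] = 15.0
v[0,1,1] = -98.0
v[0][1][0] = -11.0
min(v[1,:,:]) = 15.0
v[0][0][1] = 95.0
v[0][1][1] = -98.0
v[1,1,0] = 93.0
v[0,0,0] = 22.0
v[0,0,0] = 22.0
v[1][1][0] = 93.0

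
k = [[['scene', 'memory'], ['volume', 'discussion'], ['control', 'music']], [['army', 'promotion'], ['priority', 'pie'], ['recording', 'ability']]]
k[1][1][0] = 'priority'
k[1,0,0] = 'army'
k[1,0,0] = 'army'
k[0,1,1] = 'discussion'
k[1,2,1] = 'ability'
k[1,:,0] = ['army', 'priority', 'recording']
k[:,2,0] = ['control', 'recording']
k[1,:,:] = [['army', 'promotion'], ['priority', 'pie'], ['recording', 'ability']]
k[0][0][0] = 'scene'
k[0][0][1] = 'memory'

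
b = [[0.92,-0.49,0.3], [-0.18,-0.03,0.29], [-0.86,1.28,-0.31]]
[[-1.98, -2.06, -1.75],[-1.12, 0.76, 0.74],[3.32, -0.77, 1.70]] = b @ [[-0.06, -3.93, -2.22], [1.65, -3.28, 0.13], [-3.73, -0.17, 1.2]]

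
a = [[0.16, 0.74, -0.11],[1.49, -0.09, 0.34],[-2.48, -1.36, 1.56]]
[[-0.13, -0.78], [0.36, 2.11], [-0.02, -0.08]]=a @ [[0.20, 1.17], [-0.20, -1.20], [0.13, 0.76]]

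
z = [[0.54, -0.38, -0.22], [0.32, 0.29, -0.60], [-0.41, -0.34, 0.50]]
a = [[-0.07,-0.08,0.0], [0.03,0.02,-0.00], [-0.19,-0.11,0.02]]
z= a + [[0.61,-0.3,-0.22], [0.29,0.27,-0.60], [-0.22,-0.23,0.48]]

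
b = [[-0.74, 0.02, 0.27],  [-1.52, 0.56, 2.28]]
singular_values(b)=[2.87, 0.47]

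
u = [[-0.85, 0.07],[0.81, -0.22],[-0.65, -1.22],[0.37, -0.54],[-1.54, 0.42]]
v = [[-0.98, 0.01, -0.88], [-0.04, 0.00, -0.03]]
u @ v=[[0.83, -0.01, 0.75],[-0.78, 0.01, -0.71],[0.69, -0.01, 0.61],[-0.34, 0.0, -0.31],[1.49, -0.02, 1.34]]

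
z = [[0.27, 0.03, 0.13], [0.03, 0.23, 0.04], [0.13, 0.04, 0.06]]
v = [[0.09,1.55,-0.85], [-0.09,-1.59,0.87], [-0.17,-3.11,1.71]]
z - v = [[0.18,-1.52,0.98], [0.12,1.82,-0.83], [0.3,3.15,-1.65]]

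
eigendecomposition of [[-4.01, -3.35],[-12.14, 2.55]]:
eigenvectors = [[-0.65, 0.31], [-0.76, -0.95]]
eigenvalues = [-7.9, 6.44]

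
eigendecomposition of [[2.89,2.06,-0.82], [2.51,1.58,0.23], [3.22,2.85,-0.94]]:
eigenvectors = [[-0.51, -0.40, 0.42], [-0.57, 0.71, -0.48], [-0.64, 0.58, 0.77]]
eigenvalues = [4.13, 0.37, -0.97]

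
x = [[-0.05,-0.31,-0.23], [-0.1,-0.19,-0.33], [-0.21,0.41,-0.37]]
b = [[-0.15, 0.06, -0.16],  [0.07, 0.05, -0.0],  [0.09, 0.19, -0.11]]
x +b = [[-0.20, -0.25, -0.39], [-0.03, -0.14, -0.33], [-0.12, 0.60, -0.48]]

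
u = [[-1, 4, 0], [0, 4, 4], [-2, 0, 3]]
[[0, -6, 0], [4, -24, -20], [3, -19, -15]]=u @[[0, 2, 0], [0, -1, 0], [1, -5, -5]]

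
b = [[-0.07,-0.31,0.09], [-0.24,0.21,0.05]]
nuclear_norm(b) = 0.64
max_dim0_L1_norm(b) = 0.52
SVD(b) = [[-0.73, 0.69], [0.69, 0.73]] @ diag([0.3879670967682192, 0.2505624309932341]) @ [[-0.29, 0.95, -0.08], [-0.89, -0.24, 0.39]]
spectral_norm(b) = 0.39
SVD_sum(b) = [[0.08, -0.27, 0.02], [-0.08, 0.25, -0.02]] + [[-0.15, -0.04, 0.07], [-0.16, -0.04, 0.07]]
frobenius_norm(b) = 0.46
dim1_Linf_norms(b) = [0.31, 0.24]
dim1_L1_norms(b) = [0.47, 0.5]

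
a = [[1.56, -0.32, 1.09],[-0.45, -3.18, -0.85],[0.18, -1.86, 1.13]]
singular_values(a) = [3.7, 2.28, 0.79]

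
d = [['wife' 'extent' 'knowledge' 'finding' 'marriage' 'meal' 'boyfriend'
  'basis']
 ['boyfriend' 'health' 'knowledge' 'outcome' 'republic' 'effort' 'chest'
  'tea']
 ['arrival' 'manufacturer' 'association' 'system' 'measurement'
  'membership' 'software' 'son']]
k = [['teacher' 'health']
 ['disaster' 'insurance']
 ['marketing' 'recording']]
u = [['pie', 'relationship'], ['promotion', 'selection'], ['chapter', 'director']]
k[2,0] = 'marketing'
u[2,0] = 'chapter'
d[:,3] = ['finding', 'outcome', 'system']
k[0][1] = 'health'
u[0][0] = 'pie'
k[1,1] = 'insurance'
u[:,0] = ['pie', 'promotion', 'chapter']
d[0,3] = 'finding'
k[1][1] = 'insurance'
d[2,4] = 'measurement'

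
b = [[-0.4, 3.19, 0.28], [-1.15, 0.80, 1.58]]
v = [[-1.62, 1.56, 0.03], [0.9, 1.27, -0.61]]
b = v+[[1.22, 1.63, 0.25],[-2.05, -0.47, 2.19]]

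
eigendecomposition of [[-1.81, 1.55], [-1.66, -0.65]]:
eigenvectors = [[(-0.25+0.65j), -0.25-0.65j], [-0.72+0.00j, -0.72-0.00j]]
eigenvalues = [(-1.23+1.5j), (-1.23-1.5j)]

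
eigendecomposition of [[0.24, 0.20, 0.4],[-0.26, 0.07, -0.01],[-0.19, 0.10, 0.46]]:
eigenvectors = [[(0.73+0j), (0.73-0j), 0.20+0.00j],[(-0.3+0.37j), (-0.3-0.37j), (-0.9+0j)],[0.29+0.40j, 0.29-0.40j, (0.39+0j)]]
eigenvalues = [(0.32+0.32j), (0.32-0.32j), (0.13+0j)]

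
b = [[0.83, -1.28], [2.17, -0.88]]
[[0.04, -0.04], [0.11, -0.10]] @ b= [[-0.05,  -0.02], [-0.13,  -0.05]]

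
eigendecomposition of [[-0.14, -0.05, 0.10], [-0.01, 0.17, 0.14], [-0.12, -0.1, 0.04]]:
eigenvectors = [[(-0.54+0.08j), (-0.54-0.08j), 0.54+0.00j], [0.53+0.13j, (0.53-0.13j), (-0.57+0j)], [-0.64+0.00j, -0.64-0.00j, 0.62+0.00j]]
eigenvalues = [(0.02+0.04j), (0.02-0.04j), (0.03+0j)]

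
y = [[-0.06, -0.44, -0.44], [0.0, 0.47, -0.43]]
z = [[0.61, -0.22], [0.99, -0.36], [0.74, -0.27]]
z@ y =[[-0.04, -0.37, -0.17],[-0.06, -0.60, -0.28],[-0.04, -0.45, -0.21]]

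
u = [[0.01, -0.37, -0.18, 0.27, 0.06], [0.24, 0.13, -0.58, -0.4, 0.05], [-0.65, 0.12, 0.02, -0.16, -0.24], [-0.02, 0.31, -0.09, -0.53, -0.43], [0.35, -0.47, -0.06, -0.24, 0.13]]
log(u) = [[(-0.71+1.28j), (-0.4+0.71j), (0.22+1.12j), 0.12-0.70j, 0.14-0.26j], [0.49+0.80j, (-0.64+0.38j), (-0.58+1j), (-0.08+1.05j), (0.62+0.72j)], [(-0.46+1.45j), 0.44+0.78j, -0.59+1.42j, (0.05-0.05j), (-0.38+0.15j)], [-0.59-0.28j, (0.42-0.24j), (0.15+0.19j), (-0.87+2.27j), (0.14+1.31j)], [(1.06+0.02j), -0.95-0.05j, (-0.34+0.35j), 0.82+1.56j, -0.45+0.93j]]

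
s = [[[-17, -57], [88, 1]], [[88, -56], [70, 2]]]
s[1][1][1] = 2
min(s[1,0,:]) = -56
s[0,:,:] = [[-17, -57], [88, 1]]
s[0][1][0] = 88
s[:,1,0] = [88, 70]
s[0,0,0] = -17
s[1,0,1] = -56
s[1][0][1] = -56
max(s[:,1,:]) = 88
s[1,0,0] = 88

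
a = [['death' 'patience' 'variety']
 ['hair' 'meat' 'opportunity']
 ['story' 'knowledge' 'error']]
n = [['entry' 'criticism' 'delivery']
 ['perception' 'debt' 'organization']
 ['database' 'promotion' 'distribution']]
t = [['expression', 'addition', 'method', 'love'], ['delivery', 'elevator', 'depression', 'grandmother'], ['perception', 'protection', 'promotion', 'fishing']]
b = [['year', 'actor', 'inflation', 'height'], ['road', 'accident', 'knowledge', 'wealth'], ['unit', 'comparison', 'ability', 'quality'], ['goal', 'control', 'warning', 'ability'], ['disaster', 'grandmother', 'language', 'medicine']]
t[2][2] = 'promotion'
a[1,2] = 'opportunity'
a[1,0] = 'hair'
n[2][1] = 'promotion'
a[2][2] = 'error'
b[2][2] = 'ability'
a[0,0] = 'death'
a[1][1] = 'meat'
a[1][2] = 'opportunity'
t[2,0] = 'perception'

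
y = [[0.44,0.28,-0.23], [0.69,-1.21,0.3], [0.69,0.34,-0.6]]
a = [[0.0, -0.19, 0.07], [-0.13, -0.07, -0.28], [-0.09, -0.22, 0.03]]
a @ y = [[-0.08,0.25,-0.10], [-0.30,-0.05,0.18], [-0.17,0.25,-0.06]]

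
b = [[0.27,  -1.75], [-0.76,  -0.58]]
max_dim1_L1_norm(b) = 2.02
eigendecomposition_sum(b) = [[0.72,-0.76],[-0.33,0.35]] + [[-0.45, -0.99], [-0.43, -0.93]]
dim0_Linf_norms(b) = [0.76, 1.75]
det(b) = -1.49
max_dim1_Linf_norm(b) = 1.75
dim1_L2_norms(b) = [1.77, 0.96]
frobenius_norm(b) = 2.01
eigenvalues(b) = [1.07, -1.38]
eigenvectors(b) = [[0.91, 0.73], [-0.42, 0.69]]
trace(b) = -0.31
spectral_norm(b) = 1.84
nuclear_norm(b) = 2.65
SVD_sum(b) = [[0.02, -1.75], [0.01, -0.57]] + [[0.25,0.0], [-0.77,-0.01]]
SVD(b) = [[0.95, 0.31],[0.31, -0.95]] @ diag([1.843709732752577, 0.8063091351047825]) @ [[0.01, -1.0], [1.0, 0.01]]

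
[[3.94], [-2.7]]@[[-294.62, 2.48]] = [[-1160.80, 9.77], [795.47, -6.7]]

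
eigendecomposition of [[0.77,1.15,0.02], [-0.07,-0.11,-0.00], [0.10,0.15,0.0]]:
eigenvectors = [[-0.99, -0.80, -0.56], [0.09, 0.55, 0.37], [-0.13, -0.24, 0.74]]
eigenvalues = [0.67, -0.01, -0.0]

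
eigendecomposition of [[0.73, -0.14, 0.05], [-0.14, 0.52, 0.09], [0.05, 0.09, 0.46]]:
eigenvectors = [[-0.9,0.33,0.30], [0.44,0.64,0.62], [-0.01,-0.69,0.72]]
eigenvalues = [0.8, 0.35, 0.56]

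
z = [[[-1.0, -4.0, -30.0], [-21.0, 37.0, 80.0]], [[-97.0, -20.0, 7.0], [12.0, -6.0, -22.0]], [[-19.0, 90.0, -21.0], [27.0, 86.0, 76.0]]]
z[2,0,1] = 90.0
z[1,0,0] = -97.0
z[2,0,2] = -21.0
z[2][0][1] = 90.0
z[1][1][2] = -22.0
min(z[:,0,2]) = -30.0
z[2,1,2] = 76.0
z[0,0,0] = -1.0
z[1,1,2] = -22.0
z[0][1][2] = 80.0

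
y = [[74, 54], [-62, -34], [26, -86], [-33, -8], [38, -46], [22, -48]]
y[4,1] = -46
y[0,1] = 54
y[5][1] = -48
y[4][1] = -46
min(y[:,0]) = -62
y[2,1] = -86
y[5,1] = -48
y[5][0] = 22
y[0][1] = 54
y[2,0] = 26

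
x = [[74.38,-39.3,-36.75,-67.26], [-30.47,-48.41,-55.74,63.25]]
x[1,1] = -48.41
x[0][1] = -39.3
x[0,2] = -36.75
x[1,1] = -48.41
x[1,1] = -48.41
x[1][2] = -55.74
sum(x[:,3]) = -4.010000000000005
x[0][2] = -36.75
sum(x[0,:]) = -68.93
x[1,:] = [-30.47, -48.41, -55.74, 63.25]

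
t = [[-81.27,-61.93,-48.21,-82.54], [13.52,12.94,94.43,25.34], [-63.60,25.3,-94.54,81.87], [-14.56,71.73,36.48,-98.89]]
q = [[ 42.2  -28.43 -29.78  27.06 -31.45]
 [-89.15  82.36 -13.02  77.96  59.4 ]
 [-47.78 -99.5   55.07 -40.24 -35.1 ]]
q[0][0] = 42.2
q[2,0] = -47.78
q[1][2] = -13.02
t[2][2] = -94.54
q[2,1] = -99.5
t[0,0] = -81.27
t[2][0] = -63.6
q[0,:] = [42.2, -28.43, -29.78, 27.06, -31.45]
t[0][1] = -61.93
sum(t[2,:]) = -50.97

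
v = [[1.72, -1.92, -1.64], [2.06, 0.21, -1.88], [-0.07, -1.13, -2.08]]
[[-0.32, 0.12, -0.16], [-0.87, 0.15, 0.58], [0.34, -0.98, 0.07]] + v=[[1.4, -1.8, -1.80], [1.19, 0.36, -1.3], [0.27, -2.11, -2.01]]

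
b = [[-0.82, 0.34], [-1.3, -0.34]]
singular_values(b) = [1.54, 0.47]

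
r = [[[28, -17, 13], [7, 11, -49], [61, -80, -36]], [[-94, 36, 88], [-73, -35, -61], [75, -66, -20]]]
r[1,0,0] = -94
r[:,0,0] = [28, -94]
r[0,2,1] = -80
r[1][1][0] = -73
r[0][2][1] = -80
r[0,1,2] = -49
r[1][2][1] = -66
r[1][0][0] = -94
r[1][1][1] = -35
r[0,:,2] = [13, -49, -36]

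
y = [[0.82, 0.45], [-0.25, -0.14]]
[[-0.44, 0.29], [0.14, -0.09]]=y@[[-0.53, 0.01],[-0.02, 0.62]]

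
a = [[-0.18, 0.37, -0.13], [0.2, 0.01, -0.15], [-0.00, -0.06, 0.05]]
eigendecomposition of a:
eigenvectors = [[0.87, 0.68, 0.51], [-0.48, 0.71, 0.50], [-0.07, -0.21, 0.70]]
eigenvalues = [-0.37, 0.25, 0.01]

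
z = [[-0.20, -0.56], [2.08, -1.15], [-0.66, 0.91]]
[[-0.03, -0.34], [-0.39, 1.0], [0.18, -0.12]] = z @ [[-0.13, 0.68], [0.10, 0.36]]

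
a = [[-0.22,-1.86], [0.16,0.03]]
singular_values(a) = [1.87, 0.16]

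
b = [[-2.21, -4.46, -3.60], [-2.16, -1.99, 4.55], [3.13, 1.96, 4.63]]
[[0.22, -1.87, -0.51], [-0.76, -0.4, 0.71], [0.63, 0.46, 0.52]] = b@[[0.42,-0.21,-0.06],[-0.21,0.5,0.03],[-0.06,0.03,0.14]]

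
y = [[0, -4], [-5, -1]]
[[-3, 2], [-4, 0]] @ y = [[-10, 10], [0, 16]]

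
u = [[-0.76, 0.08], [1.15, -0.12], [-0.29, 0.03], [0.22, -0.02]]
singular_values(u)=[1.43, 0.0]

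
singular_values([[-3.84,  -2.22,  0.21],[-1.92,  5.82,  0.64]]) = [6.28, 4.27]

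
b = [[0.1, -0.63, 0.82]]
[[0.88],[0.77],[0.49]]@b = [[0.09, -0.55, 0.72], [0.08, -0.49, 0.63], [0.05, -0.31, 0.40]]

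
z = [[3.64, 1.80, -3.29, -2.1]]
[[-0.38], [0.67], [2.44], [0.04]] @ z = [[-1.38, -0.68, 1.25, 0.8],[2.44, 1.21, -2.20, -1.41],[8.88, 4.39, -8.03, -5.12],[0.15, 0.07, -0.13, -0.08]]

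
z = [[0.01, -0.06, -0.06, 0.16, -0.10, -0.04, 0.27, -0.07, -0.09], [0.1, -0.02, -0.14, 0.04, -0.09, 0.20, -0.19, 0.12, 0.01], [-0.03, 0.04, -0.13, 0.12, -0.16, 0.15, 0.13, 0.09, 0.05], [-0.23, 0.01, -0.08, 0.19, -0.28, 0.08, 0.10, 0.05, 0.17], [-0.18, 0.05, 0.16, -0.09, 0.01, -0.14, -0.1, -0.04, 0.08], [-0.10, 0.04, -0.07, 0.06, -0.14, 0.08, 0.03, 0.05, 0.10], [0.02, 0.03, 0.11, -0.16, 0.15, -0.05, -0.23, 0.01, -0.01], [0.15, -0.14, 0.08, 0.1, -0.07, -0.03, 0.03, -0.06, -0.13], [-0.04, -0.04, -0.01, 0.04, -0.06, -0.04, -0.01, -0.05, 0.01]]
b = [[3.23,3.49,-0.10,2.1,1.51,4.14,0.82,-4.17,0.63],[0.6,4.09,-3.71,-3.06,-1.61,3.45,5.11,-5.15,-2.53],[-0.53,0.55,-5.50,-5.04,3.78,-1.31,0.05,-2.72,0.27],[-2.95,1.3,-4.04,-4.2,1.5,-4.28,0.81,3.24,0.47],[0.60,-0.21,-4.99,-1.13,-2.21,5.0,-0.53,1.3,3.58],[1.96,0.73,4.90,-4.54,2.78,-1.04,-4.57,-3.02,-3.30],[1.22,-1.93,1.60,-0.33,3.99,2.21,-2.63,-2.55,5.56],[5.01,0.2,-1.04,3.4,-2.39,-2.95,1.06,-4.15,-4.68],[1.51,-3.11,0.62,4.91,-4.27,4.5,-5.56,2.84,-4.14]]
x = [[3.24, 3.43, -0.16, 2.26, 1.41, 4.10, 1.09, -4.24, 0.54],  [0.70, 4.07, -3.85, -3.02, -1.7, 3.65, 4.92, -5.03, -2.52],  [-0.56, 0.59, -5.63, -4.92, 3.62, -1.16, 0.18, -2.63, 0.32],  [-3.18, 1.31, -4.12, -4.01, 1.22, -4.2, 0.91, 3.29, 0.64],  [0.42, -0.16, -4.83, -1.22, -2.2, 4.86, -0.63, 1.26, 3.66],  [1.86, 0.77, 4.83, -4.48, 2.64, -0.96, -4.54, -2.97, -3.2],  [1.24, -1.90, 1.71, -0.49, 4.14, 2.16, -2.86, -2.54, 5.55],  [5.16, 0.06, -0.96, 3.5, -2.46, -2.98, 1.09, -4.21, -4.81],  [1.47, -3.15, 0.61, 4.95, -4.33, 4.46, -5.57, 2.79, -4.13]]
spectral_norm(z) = 0.71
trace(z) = -0.14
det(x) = 2490183.93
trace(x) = -16.69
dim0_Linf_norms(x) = [5.16, 4.07, 5.63, 4.95, 4.33, 4.86, 5.57, 5.03, 5.55]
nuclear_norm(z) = 2.00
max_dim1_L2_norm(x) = 11.47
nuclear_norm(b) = 71.86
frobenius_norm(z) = 0.99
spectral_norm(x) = 15.32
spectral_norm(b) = 15.36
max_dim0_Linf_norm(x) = 5.63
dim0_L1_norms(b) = [17.61, 15.61, 26.5, 28.71, 24.04, 28.88, 21.14, 29.14, 25.16]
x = b + z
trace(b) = -16.55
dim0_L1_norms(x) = [17.83, 15.44, 26.7, 28.85, 23.72, 28.53, 21.79, 28.96, 25.37]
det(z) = 0.00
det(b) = 1682740.71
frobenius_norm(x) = 28.29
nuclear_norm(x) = 71.78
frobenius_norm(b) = 28.30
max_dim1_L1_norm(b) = 31.46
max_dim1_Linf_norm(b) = 5.56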